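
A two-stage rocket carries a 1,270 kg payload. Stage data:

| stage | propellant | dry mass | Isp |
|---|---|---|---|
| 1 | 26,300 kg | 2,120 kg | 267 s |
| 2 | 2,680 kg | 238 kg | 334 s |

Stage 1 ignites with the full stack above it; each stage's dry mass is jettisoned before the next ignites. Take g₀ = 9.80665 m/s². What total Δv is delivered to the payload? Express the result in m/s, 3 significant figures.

Ignition mass of stage 1 = 26,300+2,120 + 2,680+238 + 1,270 = 32,608 kg.
Stage 1: m₀ = 32,608 kg, m_f = 32,608 − 26,300 = 6,308 kg; Δv = 267×9.80665×ln(5.169) = 2618.4×1.6427 ≈ 4301 m/s.
Stage 2: m₀ = 4,188 kg, m_f = 4,188 − 2,680 = 1,508 kg; Δv = 334×9.80665×ln(2.777) = 3275.4×1.0214 ≈ 3346 m/s.
Total Δv = 4301 + 3346 = 7647 m/s.

Δv ≈ 7650 m/s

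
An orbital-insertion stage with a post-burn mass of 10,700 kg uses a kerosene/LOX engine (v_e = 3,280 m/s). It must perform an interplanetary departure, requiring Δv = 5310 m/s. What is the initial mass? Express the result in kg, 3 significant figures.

From the ideal rocket equation, m₀/m_f = exp(Δv / v_e) = exp(5310 / 3280.0) = exp(1.6189) = 5.0475.
m₀ = m_f × 5.0475 = 10,700 × 5.0475 = 54,008.3 kg.

initial mass ≈ 54000 kg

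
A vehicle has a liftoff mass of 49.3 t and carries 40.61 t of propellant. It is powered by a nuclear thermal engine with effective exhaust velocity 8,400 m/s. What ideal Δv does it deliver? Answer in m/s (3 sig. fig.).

m_f = m₀ − m_prop = 49.3 − 40.61 = 8.69 t.
From the ideal rocket equation, Δv = v_e · ln(m₀/m_f) = 8400.0 × ln(5.673) = 8400.0 × 1.7358 ≈ 14580.3 m/s.

Δv ≈ 14600 m/s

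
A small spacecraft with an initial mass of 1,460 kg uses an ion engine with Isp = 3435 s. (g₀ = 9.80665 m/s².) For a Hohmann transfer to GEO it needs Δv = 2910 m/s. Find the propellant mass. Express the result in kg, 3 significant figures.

propellant mass ≈ 121 kg

v_e = Isp · g₀ = 3435 × 9.80665 = 33685.8 m/s.
By the Tsiolkovsky rocket equation, m₀/m_f = exp(Δv / v_e) = exp(2910 / 33685.8) = exp(0.0864) = 1.0902.
m_f = 1,460 / 1.0902 = 1,339.2 kg, so propellant = m₀ − m_f = 1,460 − 1,339.2 = 120.8 kg.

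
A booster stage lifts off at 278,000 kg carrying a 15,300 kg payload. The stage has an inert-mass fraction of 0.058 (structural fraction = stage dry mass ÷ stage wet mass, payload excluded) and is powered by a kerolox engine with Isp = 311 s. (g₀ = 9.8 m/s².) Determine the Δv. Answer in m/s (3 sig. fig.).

Stage wet mass = m₀ − payload = 278,000 − 15,300 = 262,700 kg.
Stage dry mass = ε × stage wet mass = 0.058 × 262,700 = 15,236.6 kg.
Burnout mass m_f = stage dry + payload = 15,236.6 + 15,300 = 30,536.6 kg.
v_e = Isp · g₀ = 311 × 9.8 = 3047.8 m/s.
From the ideal rocket equation, Δv = v_e · ln(278,000/30,536.6) = 3047.8 × ln(9.104) = 3047.8 × 2.2087 ≈ 6732 m/s.

Δv ≈ 6730 m/s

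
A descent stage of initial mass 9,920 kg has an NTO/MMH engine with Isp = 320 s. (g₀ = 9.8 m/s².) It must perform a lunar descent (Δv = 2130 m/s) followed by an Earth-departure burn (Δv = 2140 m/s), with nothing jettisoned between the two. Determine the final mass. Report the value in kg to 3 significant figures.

v_e = Isp · g₀ = 320 × 9.8 = 3136.0 m/s.
After the first burn: m = 9920 × exp(−2130/3136.0) = 9920 × 0.50702 = 5,029.64 kg.
After the second burn: m = 5,029.64 × exp(−2140/3136.0) = 5,029.64 × 0.50540 = 2,541.98 kg.

final mass ≈ 2540 kg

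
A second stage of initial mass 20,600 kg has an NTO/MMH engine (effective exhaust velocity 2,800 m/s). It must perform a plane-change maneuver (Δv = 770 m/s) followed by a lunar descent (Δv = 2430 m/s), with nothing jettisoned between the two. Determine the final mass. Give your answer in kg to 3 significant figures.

After the first burn: m = 20600 × exp(−770/2800.0) = 20600 × 0.75957 = 15,647.1 kg.
After the second burn: m = 15,647.1 × exp(−2430/2800.0) = 15,647.1 × 0.41985 = 6,569.43 kg.

final mass ≈ 6570 kg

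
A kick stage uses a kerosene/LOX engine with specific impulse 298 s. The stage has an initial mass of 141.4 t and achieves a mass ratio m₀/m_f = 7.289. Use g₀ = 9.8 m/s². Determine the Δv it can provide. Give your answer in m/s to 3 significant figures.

Δv ≈ 5800 m/s

v_e = Isp · g₀ = 298 × 9.8 = 2920.4 m/s.
Δv = v_e · ln(7.289) = 2920.4 × 1.9864 ≈ 5801.0 m/s.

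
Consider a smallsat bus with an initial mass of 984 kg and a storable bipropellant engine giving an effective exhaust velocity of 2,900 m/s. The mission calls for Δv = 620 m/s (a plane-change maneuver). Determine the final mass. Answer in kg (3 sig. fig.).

m₀/m_f = exp(Δv / v_e) = exp(620 / 2900.0) = exp(0.2138) = 1.2384.
m_f = m₀ / 1.2384 = 984 / 1.2384 = 794.574 kg.

final mass ≈ 795 kg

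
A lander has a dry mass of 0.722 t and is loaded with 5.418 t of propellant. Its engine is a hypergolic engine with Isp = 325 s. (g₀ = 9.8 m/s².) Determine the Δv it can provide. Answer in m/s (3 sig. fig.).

Δv ≈ 6820 m/s

v_e = Isp · g₀ = 325 × 9.8 = 3185.0 m/s.
m₀ = m_dry + m_prop = 0.722 + 5.418 = 6.14 t.
Using Δv = v_e ln(m₀/m_f): Δv = v_e · ln(m₀/m_f) = 3185.0 × ln(8.504) = 3185.0 × 2.1406 ≈ 6817.7 m/s.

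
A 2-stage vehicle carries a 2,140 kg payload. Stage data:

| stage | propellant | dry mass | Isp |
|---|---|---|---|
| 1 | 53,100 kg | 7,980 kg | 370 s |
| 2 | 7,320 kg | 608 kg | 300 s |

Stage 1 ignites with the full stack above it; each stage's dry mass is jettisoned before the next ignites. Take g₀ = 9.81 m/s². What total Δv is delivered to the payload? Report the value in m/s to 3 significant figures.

Ignition mass of stage 1 = 53,100+7,980 + 7,320+608 + 2,140 = 71,148 kg.
Stage 1: m₀ = 71,148 kg, m_f = 71,148 − 53,100 = 18,048 kg; Δv = 370×9.81×ln(3.942) = 3629.7×1.3717 ≈ 4979 m/s.
Stage 2: m₀ = 10,068 kg, m_f = 10,068 − 7,320 = 2,748 kg; Δv = 300×9.81×ln(3.664) = 2943.0×1.2985 ≈ 3821 m/s.
Total Δv = 4979 + 3821 = 8800 m/s.

Δv ≈ 8800 m/s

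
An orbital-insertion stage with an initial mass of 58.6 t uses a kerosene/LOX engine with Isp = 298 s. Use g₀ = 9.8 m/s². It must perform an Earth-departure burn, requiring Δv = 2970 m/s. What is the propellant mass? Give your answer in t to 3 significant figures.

propellant mass ≈ 37.4 t

v_e = Isp · g₀ = 298 × 9.8 = 2920.4 m/s.
Using Δv = v_e ln(m₀/m_f): m₀/m_f = exp(Δv / v_e) = exp(2970 / 2920.4) = exp(1.0170) = 2.7648.
m_f = 58.6 / 2.7648 = 21.195 t, so propellant = m₀ − m_f = 58.6 − 21.195 = 37.405 t.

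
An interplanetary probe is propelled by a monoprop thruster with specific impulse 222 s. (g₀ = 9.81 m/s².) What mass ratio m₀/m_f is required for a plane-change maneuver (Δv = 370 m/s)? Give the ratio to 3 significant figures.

v_e = Isp · g₀ = 222 × 9.81 = 2177.8 m/s.
From the ideal rocket equation, m₀/m_f = exp(Δv / v_e) = exp(370 / 2177.8) = exp(0.1699) = 1.1852.

mass ratio ≈ 1.19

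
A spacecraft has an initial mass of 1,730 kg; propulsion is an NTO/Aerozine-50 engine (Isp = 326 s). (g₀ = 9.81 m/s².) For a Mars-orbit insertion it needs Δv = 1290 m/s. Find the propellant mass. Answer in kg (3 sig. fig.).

propellant mass ≈ 574 kg

v_e = Isp · g₀ = 326 × 9.81 = 3198.1 m/s.
Rocket equation: m₀/m_f = exp(Δv / v_e) = exp(1290 / 3198.1) = exp(0.4034) = 1.4969.
m_f = 1,730 / 1.4969 = 1,155.72 kg, so propellant = m₀ − m_f = 1,730 − 1,155.72 = 574.28 kg.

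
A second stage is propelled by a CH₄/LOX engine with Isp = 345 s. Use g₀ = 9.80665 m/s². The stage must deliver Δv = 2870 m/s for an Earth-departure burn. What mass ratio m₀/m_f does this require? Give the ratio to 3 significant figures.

v_e = Isp · g₀ = 345 × 9.80665 = 3383.3 m/s.
m₀/m_f = exp(Δv / v_e) = exp(2870 / 3383.3) = exp(0.8483) = 2.3356.

mass ratio ≈ 2.34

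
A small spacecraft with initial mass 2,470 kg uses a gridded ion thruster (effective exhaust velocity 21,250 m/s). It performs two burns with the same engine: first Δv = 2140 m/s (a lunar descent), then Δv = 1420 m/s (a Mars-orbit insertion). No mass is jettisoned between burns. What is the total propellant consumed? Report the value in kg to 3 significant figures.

After the first burn: m = 2470 × exp(−2140/21250.0) = 2470 × 0.90420 = 2,233.37 kg.
After the second burn: m = 2,233.37 × exp(−1420/21250.0) = 2,233.37 × 0.93536 = 2,089 kg.
Total propellant = m₀ − m_final = 2470 − 2,089 = 381 kg.

total propellant consumed ≈ 381 kg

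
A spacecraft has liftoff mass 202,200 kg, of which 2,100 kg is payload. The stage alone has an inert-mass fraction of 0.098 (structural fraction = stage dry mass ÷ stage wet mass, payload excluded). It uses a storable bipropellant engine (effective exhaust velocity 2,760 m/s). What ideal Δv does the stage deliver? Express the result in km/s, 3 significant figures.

Δv ≈ 6.16 km/s

Stage wet mass = m₀ − payload = 202,200 − 2,100 = 200,100 kg.
Stage dry mass = ε × stage wet mass = 0.098 × 200,100 = 19,609.8 kg.
Burnout mass m_f = stage dry + payload = 19,609.8 + 2,100 = 21,709.8 kg.
Using Δv = v_e ln(m₀/m_f): Δv = v_e · ln(202,200/21,709.8) = 2760.0 × ln(9.314) = 2760.0 × 2.2315 ≈ 6159 m/s.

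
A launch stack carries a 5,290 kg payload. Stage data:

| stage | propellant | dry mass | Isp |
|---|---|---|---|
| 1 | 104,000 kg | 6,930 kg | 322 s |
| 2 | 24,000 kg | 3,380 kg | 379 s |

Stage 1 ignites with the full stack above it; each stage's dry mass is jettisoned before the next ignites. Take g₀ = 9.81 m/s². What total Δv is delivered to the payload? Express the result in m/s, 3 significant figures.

Ignition mass of stage 1 = 104,000+6,930 + 24,000+3,380 + 5,290 = 143,600 kg.
Stage 1: m₀ = 143,600 kg, m_f = 143,600 − 104,000 = 39,600 kg; Δv = 322×9.81×ln(3.626) = 3158.8×1.2882 ≈ 4069 m/s.
Stage 2: m₀ = 32,670 kg, m_f = 32,670 − 24,000 = 8,670 kg; Δv = 379×9.81×ln(3.768) = 3718.0×1.3266 ≈ 4932 m/s.
Total Δv = 4069 + 4932 = 9001 m/s.

Δv ≈ 9000 m/s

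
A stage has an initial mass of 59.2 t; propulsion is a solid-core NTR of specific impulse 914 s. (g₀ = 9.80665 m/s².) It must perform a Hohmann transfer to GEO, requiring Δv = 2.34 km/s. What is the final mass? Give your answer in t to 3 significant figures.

final mass ≈ 45.6 t

v_e = Isp · g₀ = 914 × 9.80665 = 8963.3 m/s.
From the ideal rocket equation, m₀/m_f = exp(Δv / v_e) = exp(2340 / 8963.3) = exp(0.2611) = 1.2983.
m_f = m₀ / 1.2983 = 59.2 / 1.2983 = 45.5981 t.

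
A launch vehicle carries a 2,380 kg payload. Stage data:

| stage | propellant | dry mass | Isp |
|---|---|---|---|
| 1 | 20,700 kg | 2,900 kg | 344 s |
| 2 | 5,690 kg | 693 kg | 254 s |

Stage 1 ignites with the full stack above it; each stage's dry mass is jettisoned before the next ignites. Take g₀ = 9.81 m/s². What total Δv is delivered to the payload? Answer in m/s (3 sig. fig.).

Δv ≈ 6060 m/s

Ignition mass of stage 1 = 20,700+2,900 + 5,690+693 + 2,380 = 32,363 kg.
Stage 1: m₀ = 32,363 kg, m_f = 32,363 − 20,700 = 11,663 kg; Δv = 344×9.81×ln(2.775) = 3374.6×1.0206 ≈ 3444 m/s.
Stage 2: m₀ = 8,763 kg, m_f = 8,763 − 5,690 = 3,073 kg; Δv = 254×9.81×ln(2.852) = 2491.7×1.0479 ≈ 2611 m/s.
Total Δv = 3444 + 2611 = 6055 m/s.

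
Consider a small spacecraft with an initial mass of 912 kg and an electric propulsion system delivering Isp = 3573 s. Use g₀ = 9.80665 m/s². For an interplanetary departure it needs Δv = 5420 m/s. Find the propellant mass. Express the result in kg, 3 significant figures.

propellant mass ≈ 131 kg

v_e = Isp · g₀ = 3573 × 9.80665 = 35039.2 m/s.
m₀/m_f = exp(Δv / v_e) = exp(5420 / 35039.2) = exp(0.1547) = 1.1673.
m_f = 912 / 1.1673 = 781.29 kg, so propellant = m₀ − m_f = 912 − 781.29 = 130.71 kg.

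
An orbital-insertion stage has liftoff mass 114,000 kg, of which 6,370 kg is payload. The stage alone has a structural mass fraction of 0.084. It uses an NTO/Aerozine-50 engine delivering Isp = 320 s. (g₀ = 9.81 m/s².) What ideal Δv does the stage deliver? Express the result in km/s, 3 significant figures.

Δv ≈ 6.28 km/s

Stage wet mass = m₀ − payload = 114,000 − 6,370 = 107,630 kg.
Stage dry mass = ε × stage wet mass = 0.084 × 107,630 = 9,040.92 kg.
Burnout mass m_f = stage dry + payload = 9,040.92 + 6,370 = 15,410.92 kg.
v_e = Isp · g₀ = 320 × 9.81 = 3139.2 m/s.
From the ideal rocket equation, Δv = v_e · ln(114,000/15,410.92) = 3139.2 × ln(7.397) = 3139.2 × 2.0011 ≈ 6282 m/s.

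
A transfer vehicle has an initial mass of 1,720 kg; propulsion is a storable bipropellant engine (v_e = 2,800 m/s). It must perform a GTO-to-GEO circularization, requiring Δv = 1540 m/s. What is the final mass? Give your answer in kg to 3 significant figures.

Using Δv = v_e ln(m₀/m_f): m₀/m_f = exp(Δv / v_e) = exp(1540 / 2800.0) = exp(0.5500) = 1.7333.
m_f = m₀ / 1.7333 = 1,720 / 1.7333 = 992.327 kg.

final mass ≈ 992 kg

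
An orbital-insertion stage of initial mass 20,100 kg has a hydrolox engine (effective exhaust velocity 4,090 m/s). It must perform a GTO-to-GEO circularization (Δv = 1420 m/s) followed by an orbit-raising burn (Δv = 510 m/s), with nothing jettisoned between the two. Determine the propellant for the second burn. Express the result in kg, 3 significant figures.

propellant for the second burn ≈ 1670 kg

After the first burn: m = 20100 × exp(−1420/4090.0) = 20100 × 0.70667 = 14,204.1 kg.
After the second burn: m = 14,204.1 × exp(−510/4090.0) = 14,204.1 × 0.88277 = 12,539 kg.
Second-burn propellant = 14,204.1 − 12,539 = 1,665.1 kg.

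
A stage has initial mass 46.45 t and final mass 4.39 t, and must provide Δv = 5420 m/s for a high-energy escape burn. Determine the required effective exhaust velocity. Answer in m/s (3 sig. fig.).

ln(m₀/m_f) = ln(46450/4390) = ln(10.58) = 2.3590.
By the Tsiolkovsky rocket equation, v_e = Δv / ln(m₀/m_f) = 5420 / 2.3590 = 2297.5 m/s.

v_e ≈ 2300 m/s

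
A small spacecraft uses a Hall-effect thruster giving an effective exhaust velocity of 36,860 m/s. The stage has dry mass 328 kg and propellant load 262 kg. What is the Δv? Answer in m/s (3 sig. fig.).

m₀ = m_dry + m_prop = 328 + 262 = 590 kg.
Δv = v_e · ln(m₀/m_f) = 36860.0 × ln(1.799) = 36860.0 × 0.5871 ≈ 21640.8 m/s.

Δv ≈ 21600 m/s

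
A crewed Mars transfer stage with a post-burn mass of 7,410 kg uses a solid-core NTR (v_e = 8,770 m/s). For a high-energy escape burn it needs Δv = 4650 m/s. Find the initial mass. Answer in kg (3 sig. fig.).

initial mass ≈ 12600 kg

Using Δv = v_e ln(m₀/m_f): m₀/m_f = exp(Δv / v_e) = exp(4650 / 8770.0) = exp(0.5302) = 1.6993.
m₀ = m_f × 1.6993 = 7,410 × 1.6993 = 12,591.8 kg.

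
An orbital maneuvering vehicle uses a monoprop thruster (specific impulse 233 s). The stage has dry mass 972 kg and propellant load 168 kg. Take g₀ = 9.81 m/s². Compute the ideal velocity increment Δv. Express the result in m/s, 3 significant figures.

Δv ≈ 364 m/s

v_e = Isp · g₀ = 233 × 9.81 = 2285.7 m/s.
m₀ = m_dry + m_prop = 972 + 168 = 1,140 kg.
By the Tsiolkovsky rocket equation, Δv = v_e · ln(m₀/m_f) = 2285.7 × ln(1.173) = 2285.7 × 0.1594 ≈ 364.4 m/s.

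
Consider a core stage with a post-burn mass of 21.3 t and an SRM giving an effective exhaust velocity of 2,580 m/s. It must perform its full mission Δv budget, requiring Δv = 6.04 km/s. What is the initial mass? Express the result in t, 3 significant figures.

initial mass ≈ 221 t

Using Δv = v_e ln(m₀/m_f): m₀/m_f = exp(Δv / v_e) = exp(6040 / 2580.0) = exp(2.3411) = 10.3925.
m₀ = m_f × 10.3925 = 21.3 × 10.3925 = 221.36 t.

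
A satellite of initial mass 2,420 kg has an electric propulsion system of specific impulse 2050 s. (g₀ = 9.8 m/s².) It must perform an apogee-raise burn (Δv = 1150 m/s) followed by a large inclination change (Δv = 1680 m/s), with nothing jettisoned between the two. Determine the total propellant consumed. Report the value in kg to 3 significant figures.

v_e = Isp · g₀ = 2050 × 9.8 = 20090.0 m/s.
After the first burn: m = 2420 × exp(−1150/20090.0) = 2420 × 0.94437 = 2,285.38 kg.
After the second burn: m = 2,285.38 × exp(−1680/20090.0) = 2,285.38 × 0.91978 = 2,102.05 kg.
Total propellant = m₀ − m_final = 2420 − 2,102.05 = 317.95 kg.

total propellant consumed ≈ 318 kg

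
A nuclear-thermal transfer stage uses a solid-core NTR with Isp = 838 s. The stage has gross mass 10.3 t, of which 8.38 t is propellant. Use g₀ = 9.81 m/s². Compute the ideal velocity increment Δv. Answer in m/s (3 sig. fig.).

v_e = Isp · g₀ = 838 × 9.81 = 8220.8 m/s.
m_f = m₀ − m_prop = 10.3 − 8.38 = 1.92 t.
Δv = v_e · ln(m₀/m_f) = 8220.8 × ln(5.365) = 8220.8 × 1.6798 ≈ 13809.4 m/s.

Δv ≈ 13800 m/s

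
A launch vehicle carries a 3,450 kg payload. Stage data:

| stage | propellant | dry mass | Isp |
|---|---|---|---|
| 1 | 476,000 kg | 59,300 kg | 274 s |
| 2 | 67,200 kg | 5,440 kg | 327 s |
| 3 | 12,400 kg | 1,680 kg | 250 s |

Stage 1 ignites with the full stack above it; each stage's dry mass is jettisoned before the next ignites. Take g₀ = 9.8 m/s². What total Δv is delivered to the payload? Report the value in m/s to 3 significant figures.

Ignition mass of stage 1 = 476,000+59,300 + 67,200+5,440 + 12,400+1,680 + 3,450 = 625,470 kg.
Stage 1: m₀ = 625,470 kg, m_f = 625,470 − 476,000 = 149,470 kg; Δv = 274×9.8×ln(4.185) = 2685.2×1.4314 ≈ 3844 m/s.
Stage 2: m₀ = 90,170 kg, m_f = 90,170 − 67,200 = 22,970 kg; Δv = 327×9.8×ln(3.926) = 3204.6×1.3675 ≈ 4382 m/s.
Stage 3: m₀ = 17,530 kg, m_f = 17,530 − 12,400 = 5,130 kg; Δv = 250×9.8×ln(3.417) = 2450.0×1.2288 ≈ 3011 m/s.
Total Δv = 3844 + 4382 + 3011 = 11237 m/s.

Δv ≈ 11200 m/s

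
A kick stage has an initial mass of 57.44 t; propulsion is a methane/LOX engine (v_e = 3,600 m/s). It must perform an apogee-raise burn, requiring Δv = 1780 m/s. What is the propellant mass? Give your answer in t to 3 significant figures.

propellant mass ≈ 22.4 t

Using Δv = v_e ln(m₀/m_f): m₀/m_f = exp(Δv / v_e) = exp(1780 / 3600.0) = exp(0.4944) = 1.6396.
m_f = 57.44 / 1.6396 = 35.0329 t, so propellant = m₀ − m_f = 57.44 − 35.0329 = 22.4071 t.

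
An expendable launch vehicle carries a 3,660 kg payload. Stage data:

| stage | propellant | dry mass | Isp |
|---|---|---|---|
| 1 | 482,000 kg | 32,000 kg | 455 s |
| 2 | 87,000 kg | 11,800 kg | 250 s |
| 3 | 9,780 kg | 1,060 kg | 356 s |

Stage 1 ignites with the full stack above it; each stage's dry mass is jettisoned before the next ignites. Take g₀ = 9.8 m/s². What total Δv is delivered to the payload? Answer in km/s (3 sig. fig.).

Ignition mass of stage 1 = 482,000+32,000 + 87,000+11,800 + 9,780+1,060 + 3,660 = 627,300 kg.
Stage 1: m₀ = 627,300 kg, m_f = 627,300 − 482,000 = 145,300 kg; Δv = 455×9.8×ln(4.317) = 4459.0×1.4626 ≈ 6522 m/s.
Stage 2: m₀ = 113,300 kg, m_f = 113,300 − 87,000 = 26,300 kg; Δv = 250×9.8×ln(4.308) = 2450.0×1.4605 ≈ 3578 m/s.
Stage 3: m₀ = 14,500 kg, m_f = 14,500 − 9,780 = 4,720 kg; Δv = 356×9.8×ln(3.072) = 3488.8×1.1223 ≈ 3916 m/s.
Total Δv = 6522 + 3578 + 3916 = 14016 m/s.

Δv ≈ 14.0 km/s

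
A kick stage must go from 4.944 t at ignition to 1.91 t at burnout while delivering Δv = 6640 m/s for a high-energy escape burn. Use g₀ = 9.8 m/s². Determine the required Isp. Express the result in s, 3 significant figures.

ln(m₀/m_f) = ln(4944/1910) = ln(2.588) = 0.9511.
v_e = Δv / ln(m₀/m_f) = 6640 / 0.9511 = 6981.6 m/s.
Isp = v_e / g₀ = 6981.6 / 9.8 = 712.4 s.

Isp ≈ 712 s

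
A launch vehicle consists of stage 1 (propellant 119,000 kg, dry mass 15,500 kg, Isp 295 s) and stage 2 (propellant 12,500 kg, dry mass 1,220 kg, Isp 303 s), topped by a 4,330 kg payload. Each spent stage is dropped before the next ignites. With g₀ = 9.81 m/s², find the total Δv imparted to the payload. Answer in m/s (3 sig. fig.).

Δv ≈ 7890 m/s

Ignition mass of stage 1 = 119,000+15,500 + 12,500+1,220 + 4,330 = 152,550 kg.
Stage 1: m₀ = 152,550 kg, m_f = 152,550 − 119,000 = 33,550 kg; Δv = 295×9.81×ln(4.547) = 2894.0×1.5145 ≈ 4383 m/s.
Stage 2: m₀ = 18,050 kg, m_f = 18,050 − 12,500 = 5,550 kg; Δv = 303×9.81×ln(3.252) = 2972.4×1.1793 ≈ 3506 m/s.
Total Δv = 4383 + 3506 = 7889 m/s.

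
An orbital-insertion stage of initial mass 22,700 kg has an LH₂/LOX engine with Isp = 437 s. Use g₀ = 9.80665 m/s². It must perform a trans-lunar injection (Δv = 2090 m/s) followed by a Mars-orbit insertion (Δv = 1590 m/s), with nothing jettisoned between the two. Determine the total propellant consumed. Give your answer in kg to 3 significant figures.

total propellant consumed ≈ 13100 kg

v_e = Isp · g₀ = 437 × 9.80665 = 4285.5 m/s.
After the first burn: m = 22700 × exp(−2090/4285.5) = 22700 × 0.61404 = 13,938.7 kg.
After the second burn: m = 13,938.7 × exp(−1590/4285.5) = 13,938.7 × 0.69003 = 9,618.12 kg.
Total propellant = m₀ − m_final = 22700 − 9,618.12 = 13,081.88 kg.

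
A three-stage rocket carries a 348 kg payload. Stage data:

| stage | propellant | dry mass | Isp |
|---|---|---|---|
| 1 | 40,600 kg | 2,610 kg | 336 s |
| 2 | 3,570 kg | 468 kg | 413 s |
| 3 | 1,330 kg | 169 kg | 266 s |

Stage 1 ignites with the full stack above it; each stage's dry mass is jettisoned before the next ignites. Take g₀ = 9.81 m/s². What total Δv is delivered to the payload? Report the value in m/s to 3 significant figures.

Ignition mass of stage 1 = 40,600+2,610 + 3,570+468 + 1,330+169 + 348 = 49,095 kg.
Stage 1: m₀ = 49,095 kg, m_f = 49,095 − 40,600 = 8,495 kg; Δv = 336×9.81×ln(5.779) = 3296.2×1.7543 ≈ 5782 m/s.
Stage 2: m₀ = 5,885 kg, m_f = 5,885 − 3,570 = 2,315 kg; Δv = 413×9.81×ln(2.542) = 4051.5×0.9330 ≈ 3780 m/s.
Stage 3: m₀ = 1,847 kg, m_f = 1,847 − 1,330 = 517 kg; Δv = 266×9.81×ln(3.573) = 2609.5×1.2733 ≈ 3323 m/s.
Total Δv = 5782 + 3780 + 3323 = 12885 m/s.

Δv ≈ 12900 m/s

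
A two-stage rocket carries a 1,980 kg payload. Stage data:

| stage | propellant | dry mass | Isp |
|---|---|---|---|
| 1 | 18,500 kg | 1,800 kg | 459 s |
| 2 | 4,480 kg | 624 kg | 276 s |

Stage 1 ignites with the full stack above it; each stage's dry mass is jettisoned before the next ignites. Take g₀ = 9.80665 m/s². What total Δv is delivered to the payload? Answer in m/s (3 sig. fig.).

Δv ≈ 7780 m/s

Ignition mass of stage 1 = 18,500+1,800 + 4,480+624 + 1,980 = 27,384 kg.
Stage 1: m₀ = 27,384 kg, m_f = 27,384 − 18,500 = 8,884 kg; Δv = 459×9.80665×ln(3.082) = 4501.3×1.1257 ≈ 5067 m/s.
Stage 2: m₀ = 7,084 kg, m_f = 7,084 − 4,480 = 2,604 kg; Δv = 276×9.80665×ln(2.72) = 2706.6×1.0008 ≈ 2709 m/s.
Total Δv = 5067 + 2709 = 7776 m/s.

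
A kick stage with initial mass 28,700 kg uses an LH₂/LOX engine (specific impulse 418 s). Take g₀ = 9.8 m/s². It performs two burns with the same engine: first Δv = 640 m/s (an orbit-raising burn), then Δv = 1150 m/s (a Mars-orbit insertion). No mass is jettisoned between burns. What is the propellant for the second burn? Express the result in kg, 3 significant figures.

propellant for the second burn ≈ 6010 kg

v_e = Isp · g₀ = 418 × 9.8 = 4096.4 m/s.
After the first burn: m = 28700 × exp(−640/4096.4) = 28700 × 0.85536 = 24,548.8 kg.
After the second burn: m = 24,548.8 × exp(−1150/4096.4) = 24,548.8 × 0.75523 = 18,540 kg.
Second-burn propellant = 24,548.8 − 18,540 = 6,008.8 kg.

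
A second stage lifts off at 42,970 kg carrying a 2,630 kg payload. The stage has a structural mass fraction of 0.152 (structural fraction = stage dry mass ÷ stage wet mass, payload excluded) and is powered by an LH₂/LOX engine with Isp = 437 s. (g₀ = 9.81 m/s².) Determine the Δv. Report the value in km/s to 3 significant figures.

Stage wet mass = m₀ − payload = 42,970 − 2,630 = 40,340 kg.
Stage dry mass = ε × stage wet mass = 0.152 × 40,340 = 6,131.68 kg.
Burnout mass m_f = stage dry + payload = 6,131.68 + 2,630 = 8,761.68 kg.
v_e = Isp · g₀ = 437 × 9.81 = 4287.0 m/s.
Δv = v_e · ln(42,970/8,761.68) = 4287.0 × ln(4.904) = 4287.0 × 1.5901 ≈ 6817 m/s.

Δv ≈ 6.82 km/s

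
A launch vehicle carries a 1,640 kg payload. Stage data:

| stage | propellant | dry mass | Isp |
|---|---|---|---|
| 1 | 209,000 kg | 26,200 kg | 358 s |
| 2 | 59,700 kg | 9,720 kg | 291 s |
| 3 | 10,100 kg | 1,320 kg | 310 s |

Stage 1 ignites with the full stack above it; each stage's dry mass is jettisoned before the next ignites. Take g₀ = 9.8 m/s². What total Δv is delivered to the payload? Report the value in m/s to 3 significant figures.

Ignition mass of stage 1 = 209,000+26,200 + 59,700+9,720 + 10,100+1,320 + 1,640 = 317,680 kg.
Stage 1: m₀ = 317,680 kg, m_f = 317,680 − 209,000 = 108,680 kg; Δv = 358×9.8×ln(2.923) = 3508.4×1.0726 ≈ 3763 m/s.
Stage 2: m₀ = 82,480 kg, m_f = 82,480 − 59,700 = 22,780 kg; Δv = 291×9.8×ln(3.621) = 2851.8×1.2867 ≈ 3669 m/s.
Stage 3: m₀ = 13,060 kg, m_f = 13,060 − 10,100 = 2,960 kg; Δv = 310×9.8×ln(4.412) = 3038.0×1.4844 ≈ 4510 m/s.
Total Δv = 3763 + 3669 + 4510 = 11942 m/s.

Δv ≈ 11900 m/s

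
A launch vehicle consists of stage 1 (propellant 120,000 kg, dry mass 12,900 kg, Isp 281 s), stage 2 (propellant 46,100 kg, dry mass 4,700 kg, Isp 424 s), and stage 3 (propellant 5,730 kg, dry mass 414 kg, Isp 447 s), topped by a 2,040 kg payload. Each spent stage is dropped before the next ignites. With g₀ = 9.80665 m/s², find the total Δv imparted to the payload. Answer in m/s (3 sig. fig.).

Δv ≈ 14300 m/s

Ignition mass of stage 1 = 120,000+12,900 + 46,100+4,700 + 5,730+414 + 2,040 = 191,884 kg.
Stage 1: m₀ = 191,884 kg, m_f = 191,884 − 120,000 = 71,884 kg; Δv = 281×9.80665×ln(2.669) = 2755.7×0.9818 ≈ 2706 m/s.
Stage 2: m₀ = 58,984 kg, m_f = 58,984 − 46,100 = 12,884 kg; Δv = 424×9.80665×ln(4.578) = 4158.0×1.5213 ≈ 6326 m/s.
Stage 3: m₀ = 8,184 kg, m_f = 8,184 − 5,730 = 2,454 kg; Δv = 447×9.80665×ln(3.335) = 4383.6×1.2045 ≈ 5280 m/s.
Total Δv = 2706 + 6326 + 5280 = 14312 m/s.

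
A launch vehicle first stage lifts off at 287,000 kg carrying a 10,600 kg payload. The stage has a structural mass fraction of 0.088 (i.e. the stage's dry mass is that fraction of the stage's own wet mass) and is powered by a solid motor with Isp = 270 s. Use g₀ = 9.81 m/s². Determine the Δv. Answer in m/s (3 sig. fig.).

Stage wet mass = m₀ − payload = 287,000 − 10,600 = 276,400 kg.
Stage dry mass = ε × stage wet mass = 0.088 × 276,400 = 24,323.2 kg.
Burnout mass m_f = stage dry + payload = 24,323.2 + 10,600 = 34,923.2 kg.
v_e = Isp · g₀ = 270 × 9.81 = 2648.7 m/s.
By the Tsiolkovsky rocket equation, Δv = v_e · ln(287,000/34,923.2) = 2648.7 × ln(8.218) = 2648.7 × 2.1063 ≈ 5579 m/s.

Δv ≈ 5580 m/s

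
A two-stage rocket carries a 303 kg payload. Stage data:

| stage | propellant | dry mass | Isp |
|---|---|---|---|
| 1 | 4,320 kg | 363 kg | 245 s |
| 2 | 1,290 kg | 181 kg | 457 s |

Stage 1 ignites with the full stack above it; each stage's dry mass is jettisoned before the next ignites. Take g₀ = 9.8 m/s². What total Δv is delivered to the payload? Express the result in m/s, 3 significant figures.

Ignition mass of stage 1 = 4,320+363 + 1,290+181 + 303 = 6,457 kg.
Stage 1: m₀ = 6,457 kg, m_f = 6,457 − 4,320 = 2,137 kg; Δv = 245×9.8×ln(3.022) = 2401.0×1.1058 ≈ 2655 m/s.
Stage 2: m₀ = 1,774 kg, m_f = 1,774 − 1,290 = 484 kg; Δv = 457×9.8×ln(3.665) = 4478.6×1.2989 ≈ 5817 m/s.
Total Δv = 2655 + 5817 = 8472 m/s.

Δv ≈ 8470 m/s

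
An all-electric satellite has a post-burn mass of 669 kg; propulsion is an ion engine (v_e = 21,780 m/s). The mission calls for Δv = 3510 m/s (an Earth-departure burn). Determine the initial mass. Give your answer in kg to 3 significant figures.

By the Tsiolkovsky rocket equation, m₀/m_f = exp(Δv / v_e) = exp(3510 / 21780.0) = exp(0.1612) = 1.1749.
m₀ = m_f × 1.1749 = 669 × 1.1749 = 786.008 kg.

initial mass ≈ 786 kg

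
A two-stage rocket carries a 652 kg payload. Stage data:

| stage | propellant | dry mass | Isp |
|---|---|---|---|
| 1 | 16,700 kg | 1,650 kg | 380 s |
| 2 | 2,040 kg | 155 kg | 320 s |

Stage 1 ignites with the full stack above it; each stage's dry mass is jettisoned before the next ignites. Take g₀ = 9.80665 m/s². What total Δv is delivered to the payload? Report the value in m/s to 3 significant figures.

Δv ≈ 9730 m/s

Ignition mass of stage 1 = 16,700+1,650 + 2,040+155 + 652 = 21,197 kg.
Stage 1: m₀ = 21,197 kg, m_f = 21,197 − 16,700 = 4,497 kg; Δv = 380×9.80665×ln(4.714) = 3726.5×1.5504 ≈ 5778 m/s.
Stage 2: m₀ = 2,847 kg, m_f = 2,847 − 2,040 = 807 kg; Δv = 320×9.80665×ln(3.528) = 3138.1×1.2607 ≈ 3956 m/s.
Total Δv = 5778 + 3956 = 9734 m/s.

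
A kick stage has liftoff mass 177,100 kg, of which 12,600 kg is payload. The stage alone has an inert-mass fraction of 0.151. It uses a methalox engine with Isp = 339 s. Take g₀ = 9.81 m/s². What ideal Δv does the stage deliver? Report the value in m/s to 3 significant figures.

Stage wet mass = m₀ − payload = 177,100 − 12,600 = 164,500 kg.
Stage dry mass = ε × stage wet mass = 0.151 × 164,500 = 24,839.5 kg.
Burnout mass m_f = stage dry + payload = 24,839.5 + 12,600 = 37,439.5 kg.
v_e = Isp · g₀ = 339 × 9.81 = 3325.6 m/s.
Using Δv = v_e ln(m₀/m_f): Δv = v_e · ln(177,100/37,439.5) = 3325.6 × ln(4.73) = 3325.6 × 1.5540 ≈ 5168 m/s.

Δv ≈ 5170 m/s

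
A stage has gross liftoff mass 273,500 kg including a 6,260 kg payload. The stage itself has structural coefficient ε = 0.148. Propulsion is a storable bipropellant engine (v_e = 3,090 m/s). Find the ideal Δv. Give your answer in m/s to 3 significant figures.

Δv ≈ 5520 m/s

Stage wet mass = m₀ − payload = 273,500 − 6,260 = 267,240 kg.
Stage dry mass = ε × stage wet mass = 0.148 × 267,240 = 39,551.5 kg.
Burnout mass m_f = stage dry + payload = 39,551.5 + 6,260 = 45,811.5 kg.
Rocket equation: Δv = v_e · ln(273,500/45,811.5) = 3090.0 × ln(5.97) = 3090.0 × 1.7868 ≈ 5521 m/s.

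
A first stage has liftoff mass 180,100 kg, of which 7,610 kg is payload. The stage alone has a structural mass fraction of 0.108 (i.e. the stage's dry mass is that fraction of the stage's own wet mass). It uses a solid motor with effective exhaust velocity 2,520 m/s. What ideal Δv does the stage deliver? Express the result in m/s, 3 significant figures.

Stage wet mass = m₀ − payload = 180,100 − 7,610 = 172,490 kg.
Stage dry mass = ε × stage wet mass = 0.108 × 172,490 = 18,628.9 kg.
Burnout mass m_f = stage dry + payload = 18,628.9 + 7,610 = 26,238.9 kg.
Rocket equation: Δv = v_e · ln(180,100/26,238.9) = 2520.0 × ln(6.864) = 2520.0 × 1.9263 ≈ 4854 m/s.

Δv ≈ 4850 m/s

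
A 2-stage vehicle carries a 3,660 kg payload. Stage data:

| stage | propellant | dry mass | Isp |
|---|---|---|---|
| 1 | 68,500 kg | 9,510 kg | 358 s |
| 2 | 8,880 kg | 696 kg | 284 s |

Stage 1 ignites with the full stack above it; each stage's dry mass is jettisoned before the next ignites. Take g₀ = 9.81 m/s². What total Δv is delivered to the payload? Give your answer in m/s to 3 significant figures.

Δv ≈ 7980 m/s

Ignition mass of stage 1 = 68,500+9,510 + 8,880+696 + 3,660 = 91,246 kg.
Stage 1: m₀ = 91,246 kg, m_f = 91,246 − 68,500 = 22,746 kg; Δv = 358×9.81×ln(4.012) = 3512.0×1.3892 ≈ 4879 m/s.
Stage 2: m₀ = 13,236 kg, m_f = 13,236 − 8,880 = 4,356 kg; Δv = 284×9.81×ln(3.039) = 2786.0×1.1114 ≈ 3096 m/s.
Total Δv = 4879 + 3096 = 7975 m/s.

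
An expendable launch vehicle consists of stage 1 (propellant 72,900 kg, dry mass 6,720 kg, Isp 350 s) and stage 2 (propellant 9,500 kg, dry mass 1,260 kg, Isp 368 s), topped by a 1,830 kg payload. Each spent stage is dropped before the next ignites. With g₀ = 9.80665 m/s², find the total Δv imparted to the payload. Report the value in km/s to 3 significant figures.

Δv ≈ 10.4 km/s

Ignition mass of stage 1 = 72,900+6,720 + 9,500+1,260 + 1,830 = 92,210 kg.
Stage 1: m₀ = 92,210 kg, m_f = 92,210 − 72,900 = 19,310 kg; Δv = 350×9.80665×ln(4.775) = 3432.3×1.5634 ≈ 5366 m/s.
Stage 2: m₀ = 12,590 kg, m_f = 12,590 − 9,500 = 3,090 kg; Δv = 368×9.80665×ln(4.074) = 3608.8×1.4047 ≈ 5069 m/s.
Total Δv = 5366 + 5069 = 10435 m/s.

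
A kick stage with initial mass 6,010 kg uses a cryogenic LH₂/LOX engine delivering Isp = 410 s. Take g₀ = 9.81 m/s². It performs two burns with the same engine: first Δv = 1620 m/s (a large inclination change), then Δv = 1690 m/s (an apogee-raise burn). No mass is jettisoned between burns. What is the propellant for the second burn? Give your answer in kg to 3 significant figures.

propellant for the second burn ≈ 1380 kg

v_e = Isp · g₀ = 410 × 9.81 = 4022.1 m/s.
After the first burn: m = 6010 × exp(−1620/4022.1) = 6010 × 0.66846 = 4,017.44 kg.
After the second burn: m = 4,017.44 × exp(−1690/4022.1) = 4,017.44 × 0.65693 = 2,639.18 kg.
Second-burn propellant = 4,017.44 − 2,639.18 = 1,378.26 kg.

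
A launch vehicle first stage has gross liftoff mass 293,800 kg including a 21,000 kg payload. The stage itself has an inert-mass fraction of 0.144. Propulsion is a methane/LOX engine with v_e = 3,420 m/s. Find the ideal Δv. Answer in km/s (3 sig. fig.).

Δv ≈ 5.42 km/s

Stage wet mass = m₀ − payload = 293,800 − 21,000 = 272,800 kg.
Stage dry mass = ε × stage wet mass = 0.144 × 272,800 = 39,283.2 kg.
Burnout mass m_f = stage dry + payload = 39,283.2 + 21,000 = 60,283.2 kg.
Rocket equation: Δv = v_e · ln(293,800/60,283.2) = 3420.0 × ln(4.874) = 3420.0 × 1.5838 ≈ 5417 m/s.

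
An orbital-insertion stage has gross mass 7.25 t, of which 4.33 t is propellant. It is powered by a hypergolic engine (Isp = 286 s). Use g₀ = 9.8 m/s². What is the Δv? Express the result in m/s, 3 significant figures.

v_e = Isp · g₀ = 286 × 9.8 = 2802.8 m/s.
m_f = m₀ − m_prop = 7.25 − 4.33 = 2.92 t.
Rocket equation: Δv = v_e · ln(m₀/m_f) = 2802.8 × ln(2.483) = 2802.8 × 0.9094 ≈ 2548.9 m/s.

Δv ≈ 2550 m/s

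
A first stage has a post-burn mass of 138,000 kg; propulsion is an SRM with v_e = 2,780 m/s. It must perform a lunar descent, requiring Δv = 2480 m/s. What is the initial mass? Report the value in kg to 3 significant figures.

m₀/m_f = exp(Δv / v_e) = exp(2480 / 2780.0) = exp(0.8921) = 2.4402.
m₀ = m_f × 2.4402 = 138,000 × 2.4402 = 336,748 kg.

initial mass ≈ 337000 kg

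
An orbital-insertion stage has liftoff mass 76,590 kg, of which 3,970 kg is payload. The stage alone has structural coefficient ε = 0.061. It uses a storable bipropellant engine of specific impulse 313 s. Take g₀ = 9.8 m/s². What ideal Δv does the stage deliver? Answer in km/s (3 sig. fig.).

Δv ≈ 6.78 km/s

Stage wet mass = m₀ − payload = 76,590 − 3,970 = 72,620 kg.
Stage dry mass = ε × stage wet mass = 0.061 × 72,620 = 4,429.82 kg.
Burnout mass m_f = stage dry + payload = 4,429.82 + 3,970 = 8,399.82 kg.
v_e = Isp · g₀ = 313 × 9.8 = 3067.4 m/s.
By the Tsiolkovsky rocket equation, Δv = v_e · ln(76,590/8,399.82) = 3067.4 × ln(9.118) = 3067.4 × 2.2103 ≈ 6780 m/s.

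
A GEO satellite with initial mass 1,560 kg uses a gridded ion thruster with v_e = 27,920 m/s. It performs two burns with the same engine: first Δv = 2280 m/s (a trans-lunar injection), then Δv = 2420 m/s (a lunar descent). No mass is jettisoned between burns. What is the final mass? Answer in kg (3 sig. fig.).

After the first burn: m = 1560 × exp(−2280/27920.0) = 1560 × 0.92158 = 1,437.66 kg.
After the second burn: m = 1,437.66 × exp(−2420/27920.0) = 1,437.66 × 0.91697 = 1,318.29 kg.

final mass ≈ 1320 kg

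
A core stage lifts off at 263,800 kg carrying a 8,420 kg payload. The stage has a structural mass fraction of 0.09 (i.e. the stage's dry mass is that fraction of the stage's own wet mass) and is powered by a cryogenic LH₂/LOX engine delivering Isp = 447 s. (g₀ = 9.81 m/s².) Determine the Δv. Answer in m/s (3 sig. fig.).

Stage wet mass = m₀ − payload = 263,800 − 8,420 = 255,380 kg.
Stage dry mass = ε × stage wet mass = 0.09 × 255,380 = 22,984.2 kg.
Burnout mass m_f = stage dry + payload = 22,984.2 + 8,420 = 31,404.2 kg.
v_e = Isp · g₀ = 447 × 9.81 = 4385.1 m/s.
Δv = v_e · ln(263,800/31,404.2) = 4385.1 × ln(8.4) = 4385.1 × 2.1282 ≈ 9333 m/s.

Δv ≈ 9330 m/s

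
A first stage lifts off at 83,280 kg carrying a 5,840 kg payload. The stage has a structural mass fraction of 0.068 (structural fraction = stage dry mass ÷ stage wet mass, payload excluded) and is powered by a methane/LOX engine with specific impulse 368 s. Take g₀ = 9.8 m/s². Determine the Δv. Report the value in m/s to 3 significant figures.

Stage wet mass = m₀ − payload = 83,280 − 5,840 = 77,440 kg.
Stage dry mass = ε × stage wet mass = 0.068 × 77,440 = 5,265.92 kg.
Burnout mass m_f = stage dry + payload = 5,265.92 + 5,840 = 11,105.92 kg.
v_e = Isp · g₀ = 368 × 9.8 = 3606.4 m/s.
By the Tsiolkovsky rocket equation, Δv = v_e · ln(83,280/11,105.92) = 3606.4 × ln(7.499) = 3606.4 × 2.0147 ≈ 7266 m/s.

Δv ≈ 7270 m/s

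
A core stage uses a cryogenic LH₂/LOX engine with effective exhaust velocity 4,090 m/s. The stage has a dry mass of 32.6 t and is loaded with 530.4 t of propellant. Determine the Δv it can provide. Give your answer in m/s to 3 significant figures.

Δv ≈ 11700 m/s

m₀ = m_dry + m_prop = 32.6 + 530.4 = 563 t.
Δv = v_e · ln(m₀/m_f) = 4090.0 × ln(17.27) = 4090.0 × 2.8490 ≈ 11652.3 m/s.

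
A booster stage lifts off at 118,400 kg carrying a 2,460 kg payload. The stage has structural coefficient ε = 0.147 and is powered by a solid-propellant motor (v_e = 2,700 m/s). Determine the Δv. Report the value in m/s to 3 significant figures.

Stage wet mass = m₀ − payload = 118,400 − 2,460 = 115,940 kg.
Stage dry mass = ε × stage wet mass = 0.147 × 115,940 = 17,043.2 kg.
Burnout mass m_f = stage dry + payload = 17,043.2 + 2,460 = 19,503.2 kg.
Using Δv = v_e ln(m₀/m_f): Δv = v_e · ln(118,400/19,503.2) = 2700.0 × ln(6.071) = 2700.0 × 1.8035 ≈ 4869 m/s.

Δv ≈ 4870 m/s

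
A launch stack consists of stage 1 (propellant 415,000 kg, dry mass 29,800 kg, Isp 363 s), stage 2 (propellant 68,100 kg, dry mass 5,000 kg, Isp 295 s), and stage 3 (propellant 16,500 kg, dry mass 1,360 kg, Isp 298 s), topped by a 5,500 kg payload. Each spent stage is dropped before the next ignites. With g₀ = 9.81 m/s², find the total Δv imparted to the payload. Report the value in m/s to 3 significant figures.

Ignition mass of stage 1 = 415,000+29,800 + 68,100+5,000 + 16,500+1,360 + 5,500 = 541,260 kg.
Stage 1: m₀ = 541,260 kg, m_f = 541,260 − 415,000 = 126,260 kg; Δv = 363×9.81×ln(4.287) = 3561.0×1.4556 ≈ 5183 m/s.
Stage 2: m₀ = 96,460 kg, m_f = 96,460 − 68,100 = 28,360 kg; Δv = 295×9.81×ln(3.401) = 2894.0×1.2241 ≈ 3543 m/s.
Stage 3: m₀ = 23,360 kg, m_f = 23,360 − 16,500 = 6,860 kg; Δv = 298×9.81×ln(3.405) = 2923.4×1.2253 ≈ 3582 m/s.
Total Δv = 5183 + 3543 + 3582 = 12308 m/s.

Δv ≈ 12300 m/s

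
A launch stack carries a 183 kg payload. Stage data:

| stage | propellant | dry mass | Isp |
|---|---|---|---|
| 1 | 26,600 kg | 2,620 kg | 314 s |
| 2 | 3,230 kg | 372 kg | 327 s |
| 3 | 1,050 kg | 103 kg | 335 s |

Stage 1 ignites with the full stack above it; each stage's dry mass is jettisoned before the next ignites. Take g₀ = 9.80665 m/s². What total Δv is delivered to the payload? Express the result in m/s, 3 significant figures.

Δv ≈ 13100 m/s

Ignition mass of stage 1 = 26,600+2,620 + 3,230+372 + 1,050+103 + 183 = 34,158 kg.
Stage 1: m₀ = 34,158 kg, m_f = 34,158 − 26,600 = 7,558 kg; Δv = 314×9.80665×ln(4.519) = 3079.3×1.5084 ≈ 4645 m/s.
Stage 2: m₀ = 4,938 kg, m_f = 4,938 − 3,230 = 1,708 kg; Δv = 327×9.80665×ln(2.891) = 3206.8×1.0616 ≈ 3404 m/s.
Stage 3: m₀ = 1,336 kg, m_f = 1,336 − 1,050 = 286 kg; Δv = 335×9.80665×ln(4.671) = 3285.2×1.5414 ≈ 5064 m/s.
Total Δv = 4645 + 3404 + 5064 = 13113 m/s.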